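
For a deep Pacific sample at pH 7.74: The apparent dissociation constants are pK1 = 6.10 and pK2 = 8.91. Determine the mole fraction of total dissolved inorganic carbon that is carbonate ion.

α₂ = 1 / (1 + [H⁺]/K2 + [H⁺]²/(K1K2)) = 1 / (1 + 10^+1.17 + 10^-0.47)
   = 1 / (1 + 14.791 + 0.33884) = 1/16.130 = 0.06200

α₂ = 0.0620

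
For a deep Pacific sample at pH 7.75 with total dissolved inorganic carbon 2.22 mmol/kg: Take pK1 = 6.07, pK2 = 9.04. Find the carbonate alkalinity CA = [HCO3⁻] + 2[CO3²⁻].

CA = [HCO3⁻] + 2[CO3²⁻] = (α₁ + 2α₂)·DIC
At pH 7.75: [H⁺]/K1 = 10^-1.68 = 0.020893, K2/[H⁺] = 10^-1.29 = 0.051286
α₁ = 1/(1 + 0.020893 + 0.051286) = 1/1.0722 = 0.9327; α₂ = α₁·K2/[H⁺] = 0.04783
α₁ + 2α₂ = 1.0283
CA = 1.0283 × 2.22 = 2.28 mmol/kg

CA = 2.28 mmol/kg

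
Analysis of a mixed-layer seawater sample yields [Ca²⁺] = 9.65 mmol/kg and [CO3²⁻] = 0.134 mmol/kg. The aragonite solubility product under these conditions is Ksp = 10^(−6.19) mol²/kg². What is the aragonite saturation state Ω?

Ω = 2.00

Ksp = 10^(−6.19) = 6.457×10^-7
Ω = [Ca²⁺][CO3²⁻]/Ksp = (9.65×10^-3)(0.134×10^-3) / 6.457×10^-7 = 2.00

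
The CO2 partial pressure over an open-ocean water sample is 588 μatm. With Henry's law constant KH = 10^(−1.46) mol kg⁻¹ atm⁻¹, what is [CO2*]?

KH = 10^(−1.46) = 3.467×10^-2 mol kg⁻¹ atm⁻¹
[CO2*] = KH · pCO2 = 3.467×10^-2 × 588×10^-6 atm = 2.04×10^-5 mol/kg

[CO2*] = 20.4 μmol/kg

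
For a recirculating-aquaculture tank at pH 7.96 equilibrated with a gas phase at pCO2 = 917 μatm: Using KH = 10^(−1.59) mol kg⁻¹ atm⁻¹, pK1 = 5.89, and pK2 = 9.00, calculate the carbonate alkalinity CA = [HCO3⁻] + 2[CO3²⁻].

[CO2*] = KH · pCO2 = 10^(−1.59) × 917×10^-6 = 2.357×10^-5 mol/kg
α₀ = 1/(1 + K1/[H⁺] + K1K2/[H⁺]²) = 1/(1 + 10^+2.07 + 10^+1.03) = 0.007740
DIC = [CO2*]/α₀ = 2.357×10^-5 / 0.007740 = 3.045 mmol/kg
CA = (α₁ + 2α₂)·DIC = (0.9093 + 2×0.08293) × 3.045 = 3.27 mmol/kg

CA = 3.27 mmol/kg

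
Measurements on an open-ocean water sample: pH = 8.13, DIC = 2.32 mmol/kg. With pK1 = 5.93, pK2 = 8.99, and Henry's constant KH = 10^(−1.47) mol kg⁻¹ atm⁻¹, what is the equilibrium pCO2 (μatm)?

pCO2 = 378 μatm

α₀ = 1 / (1 + K1/[H⁺] + K1K2/[H⁺]²) = 1 / (1 + 10^+2.20 + 10^+1.34)
   = 1 / (1 + 158.49 + 21.878) = 1/181.37 = 0.005514
[CO2*] = α₀ × DIC = 0.005514 × 2.32 = 0.01279 mmol/kg = 12.79 μmol/kg
pCO2 = [CO2*]/KH = 1.279×10^-5 / 3.388×10^-2 = 378 μatm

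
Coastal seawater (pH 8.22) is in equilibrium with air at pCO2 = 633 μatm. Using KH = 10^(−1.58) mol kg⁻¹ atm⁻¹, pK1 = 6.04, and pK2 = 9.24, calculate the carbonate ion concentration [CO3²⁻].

[CO3²⁻] = 0.241 mmol/kg

[CO2*] = KH · pCO2 = 10^(−1.58) × 633×10^-6 = 1.665×10^-5 mol/kg
α₀ = 1/(1 + K1/[H⁺] + K1K2/[H⁺]²) = 1/(1 + 10^+2.18 + 10^+1.16) = 0.005995
DIC = [CO2*]/α₀ = 1.665×10^-5 / 0.005995 = 2.777 mmol/kg
[CO3²⁻] = α₂·DIC; α₂ = 0.08665, so [CO3²⁻] = 0.08665 × 2.777 = 0.241 mmol/kg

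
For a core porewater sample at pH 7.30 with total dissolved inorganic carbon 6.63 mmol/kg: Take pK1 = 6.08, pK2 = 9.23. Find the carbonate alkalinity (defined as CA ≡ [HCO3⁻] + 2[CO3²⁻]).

CA = 6.33 mmol/kg

CA = [HCO3⁻] + 2[CO3²⁻] = (α₁ + 2α₂)·DIC
At pH 7.30: [H⁺]/K1 = 10^-1.22 = 0.060256, K2/[H⁺] = 10^-1.93 = 0.011749
α₁ = 1/(1 + 0.060256 + 0.011749) = 1/1.0720 = 0.9328; α₂ = α₁·K2/[H⁺] = 0.01096
α₁ + 2α₂ = 0.9548
CA = 0.9548 × 6.63 = 6.33 mmol/kg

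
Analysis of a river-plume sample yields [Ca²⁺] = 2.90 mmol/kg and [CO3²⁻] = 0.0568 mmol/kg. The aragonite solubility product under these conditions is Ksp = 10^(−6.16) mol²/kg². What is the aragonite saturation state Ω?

Ksp = 10^(−6.16) = 6.918×10^-7
Ω = [Ca²⁺][CO3²⁻]/Ksp = (2.90×10^-3)(0.0568×10^-3) / 6.918×10^-7 = 0.238

Ω = 0.238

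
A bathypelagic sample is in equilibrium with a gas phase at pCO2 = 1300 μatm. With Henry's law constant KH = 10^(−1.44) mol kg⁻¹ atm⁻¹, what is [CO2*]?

[CO2*] = 47.2 μmol/kg

KH = 10^(−1.44) = 3.631×10^-2 mol kg⁻¹ atm⁻¹
[CO2*] = KH · pCO2 = 3.631×10^-2 × 1300×10^-6 atm = 4.72×10^-5 mol/kg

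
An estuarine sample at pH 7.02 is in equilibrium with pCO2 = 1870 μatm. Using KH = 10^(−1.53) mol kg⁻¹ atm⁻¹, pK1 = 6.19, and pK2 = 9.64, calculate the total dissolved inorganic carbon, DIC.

[CO2*] = KH · pCO2 = 10^(−1.53) × 1870×10^-6 = 5.519×10^-5 mol/kg
α₀ = 1/(1 + K1/[H⁺] + K1K2/[H⁺]²) = 1/(1 + 10^+0.83 + 10^-1.79) = 0.1286
DIC = [CO2*]/α₀ = 5.519×10^-5 / 0.1286 = 0.429 mmol/kg

DIC = 0.429 mmol/kg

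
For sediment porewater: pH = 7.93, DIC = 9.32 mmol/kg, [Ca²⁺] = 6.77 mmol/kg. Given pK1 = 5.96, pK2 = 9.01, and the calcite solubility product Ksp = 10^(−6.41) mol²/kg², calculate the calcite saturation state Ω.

Ω = 12.3

α₂ = 1 / (1 + [H⁺]/K2 + [H⁺]²/(K1K2)) = 1 / (1 + 10^+1.08 + 10^-0.89)
   = 1 / (1 + 12.023 + 0.12882) = 1/13.151 = 0.07604
[CO3²⁻] = α₂ × DIC = 0.07604 × 9.32 = 0.7087 mmol/kg
Ksp = 10^(−6.41) = 3.890×10^-7
Ω = [Ca²⁺][CO3²⁻]/Ksp = (6.77×10^-3)(7.087×10^-4) / 3.890×10^-7 = 12.3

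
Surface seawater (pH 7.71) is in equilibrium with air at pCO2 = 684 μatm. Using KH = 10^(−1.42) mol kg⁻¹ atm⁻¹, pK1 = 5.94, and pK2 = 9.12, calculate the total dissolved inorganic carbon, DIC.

DIC = 1.62 mmol/kg

[CO2*] = KH · pCO2 = 10^(−1.42) × 684×10^-6 = 2.600×10^-5 mol/kg
α₀ = 1/(1 + K1/[H⁺] + K1K2/[H⁺]²) = 1/(1 + 10^+1.77 + 10^+0.36) = 0.01608
DIC = [CO2*]/α₀ = 2.600×10^-5 / 0.01608 = 1.62 mmol/kg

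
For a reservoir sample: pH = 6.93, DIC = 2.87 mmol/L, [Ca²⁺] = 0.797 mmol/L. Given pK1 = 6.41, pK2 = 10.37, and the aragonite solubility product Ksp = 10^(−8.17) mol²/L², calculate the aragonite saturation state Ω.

α₂ = 1 / (1 + [H⁺]/K2 + [H⁺]²/(K1K2)) = 1 / (1 + 10^+3.44 + 10^+2.92)
   = 1 / (1 + 2754.2 + 831.76) = 1/3587.0 = 0.0002788
[CO3²⁻] = α₂ × DIC = 0.0002788 × 2.87 = 0.0008001 mmol/L = 0.8001 μmol/L
Ksp = 10^(−8.17) = 6.761×10^-9
Ω = [Ca²⁺][CO3²⁻]/Ksp = (0.797×10^-3)(8.001×10^-7) / 6.761×10^-9 = 0.0943

Ω = 0.0943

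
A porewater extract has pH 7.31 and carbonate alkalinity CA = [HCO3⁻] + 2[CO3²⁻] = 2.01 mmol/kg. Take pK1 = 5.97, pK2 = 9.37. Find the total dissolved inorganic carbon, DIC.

CA = [HCO3⁻] + 2[CO3²⁻] = (α₁ + 2α₂)·DIC
At pH 7.31: [H⁺]/K1 = 10^-1.34 = 0.045709, K2/[H⁺] = 10^-2.06 = 0.0087096
α₁ = 1/(1 + 0.045709 + 0.0087096) = 1/1.0544 = 0.9484; α₂ = α₁·K2/[H⁺] = 0.008260
α₁ + 2α₂ = 0.9649
DIC = CA / (α₁ + 2α₂) = 2.01 / 0.9649 = 2.08 mmol/kg

DIC = 2.08 mmol/kg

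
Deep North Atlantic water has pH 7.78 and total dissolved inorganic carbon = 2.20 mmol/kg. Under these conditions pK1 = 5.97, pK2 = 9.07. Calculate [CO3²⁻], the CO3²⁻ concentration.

α₂ = 1 / (1 + [H⁺]/K2 + [H⁺]²/(K1K2)) = 1 / (1 + 10^+1.29 + 10^-0.52)
   = 1 / (1 + 19.498 + 0.30200) = 1/20.800 = 0.04808
[CO3²⁻] = α₂ × DIC = 0.04808 × 2.20 = 0.106 mmol/kg

[CO3²⁻] = 0.106 mmol/kg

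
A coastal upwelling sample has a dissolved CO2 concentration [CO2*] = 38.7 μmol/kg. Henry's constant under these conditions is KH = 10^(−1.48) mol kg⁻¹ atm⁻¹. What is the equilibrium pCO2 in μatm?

pCO2 = 1170 μatm

KH = 10^(−1.48) = 3.311×10^-2 mol kg⁻¹ atm⁻¹
pCO2 = [CO2*]/KH = 38.7×10^-6 / 3.311×10^-2 = 1.17×10^-3 atm = 1170 μatm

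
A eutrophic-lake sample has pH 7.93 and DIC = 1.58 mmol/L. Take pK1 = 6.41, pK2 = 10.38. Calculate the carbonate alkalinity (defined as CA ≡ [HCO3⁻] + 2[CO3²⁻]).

CA = [HCO3⁻] + 2[CO3²⁻] = (α₁ + 2α₂)·DIC
At pH 7.93: [H⁺]/K1 = 10^-1.52 = 0.030200, K2/[H⁺] = 10^-2.45 = 0.0035481
α₁ = 1/(1 + 0.030200 + 0.0035481) = 1/1.0337 = 0.9674; α₂ = α₁·K2/[H⁺] = 0.003432
α₁ + 2α₂ = 0.9742
CA = 0.9742 × 1.58 = 1.54 mmol/L

CA = 1.54 mmol/L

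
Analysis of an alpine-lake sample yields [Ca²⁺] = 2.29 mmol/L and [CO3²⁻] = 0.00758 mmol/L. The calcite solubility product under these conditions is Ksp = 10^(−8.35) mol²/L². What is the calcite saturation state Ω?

Ω = 3.89

Ksp = 10^(−8.35) = 4.467×10^-9
Ω = [Ca²⁺][CO3²⁻]/Ksp = (2.29×10^-3)(0.00758×10^-3) / 4.467×10^-9 = 3.89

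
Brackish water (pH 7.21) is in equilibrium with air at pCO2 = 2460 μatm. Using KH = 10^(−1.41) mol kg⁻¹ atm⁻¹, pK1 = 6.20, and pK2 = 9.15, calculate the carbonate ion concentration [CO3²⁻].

[CO3²⁻] = 11.2 μmol/kg

[CO2*] = KH · pCO2 = 10^(−1.41) × 2460×10^-6 = 9.571×10^-5 mol/kg
α₀ = 1/(1 + K1/[H⁺] + K1K2/[H⁺]²) = 1/(1 + 10^+1.01 + 10^-0.93) = 0.08810
DIC = [CO2*]/α₀ = 9.571×10^-5 / 0.08810 = 1.086 mmol/kg
[CO3²⁻] = α₂·DIC; α₂ = 0.01035, so [CO3²⁻] = 0.01035 × 1.086 = 0.0112 mmol/kg = 11.2 μmol/kg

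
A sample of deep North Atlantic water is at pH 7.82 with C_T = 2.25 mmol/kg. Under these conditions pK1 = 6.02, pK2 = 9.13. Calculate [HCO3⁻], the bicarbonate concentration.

α₁ = 1 / (1 + [H⁺]/K1 + K2/[H⁺]) = 1 / (1 + 10^-1.80 + 10^-1.31)
   = 1 / (1 + 0.015849 + 0.048978) = 1/1.0648 = 0.9391
[HCO3⁻] = α₁ × DIC = 0.9391 × 2.25 = 2.11 mmol/kg

[HCO3⁻] = 2.11 mmol/kg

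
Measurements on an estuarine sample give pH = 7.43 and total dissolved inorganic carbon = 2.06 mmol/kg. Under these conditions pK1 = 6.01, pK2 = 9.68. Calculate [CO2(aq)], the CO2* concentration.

[CO2*] = 0.0750 mmol/kg

α₀ = 1 / (1 + K1/[H⁺] + K1K2/[H⁺]²) = 1 / (1 + 10^+1.42 + 10^-0.83)
   = 1 / (1 + 26.303 + 0.14791) = 1/27.451 = 0.03643
[CO2*] = α₀ × DIC = 0.03643 × 2.06 = 0.0750 mmol/kg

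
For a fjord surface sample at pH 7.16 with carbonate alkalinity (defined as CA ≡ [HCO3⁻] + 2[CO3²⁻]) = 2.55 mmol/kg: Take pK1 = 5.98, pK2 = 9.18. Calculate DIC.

DIC = 2.69 mmol/kg

CA = [HCO3⁻] + 2[CO3²⁻] = (α₁ + 2α₂)·DIC
At pH 7.16: [H⁺]/K1 = 10^-1.18 = 0.066069, K2/[H⁺] = 10^-2.02 = 0.0095499
α₁ = 1/(1 + 0.066069 + 0.0095499) = 1/1.0756 = 0.9297; α₂ = α₁·K2/[H⁺] = 0.008879
α₁ + 2α₂ = 0.9475
DIC = CA / (α₁ + 2α₂) = 2.55 / 0.9475 = 2.69 mmol/kg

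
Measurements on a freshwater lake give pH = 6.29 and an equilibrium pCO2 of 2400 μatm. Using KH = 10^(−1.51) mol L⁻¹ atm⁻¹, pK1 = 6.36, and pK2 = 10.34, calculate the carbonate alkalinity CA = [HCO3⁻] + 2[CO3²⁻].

CA = 0.0631 mmol/L

[CO2*] = KH · pCO2 = 10^(−1.51) × 2400×10^-6 = 7.417×10^-5 mol/L
α₀ = 1/(1 + K1/[H⁺] + K1K2/[H⁺]²) = 1/(1 + 10^-0.07 + 10^-4.12) = 0.5402
DIC = [CO2*]/α₀ = 7.417×10^-5 / 0.5402 = 0.1373 mmol/L
CA = (α₁ + 2α₂)·DIC = (0.4598 + 2×4.098×10^-5) × 0.1373 = 0.0631 mmol/L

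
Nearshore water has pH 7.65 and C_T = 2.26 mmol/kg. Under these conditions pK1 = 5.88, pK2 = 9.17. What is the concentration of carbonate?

α₂ = 1 / (1 + [H⁺]/K2 + [H⁺]²/(K1K2)) = 1 / (1 + 10^+1.52 + 10^-0.25)
   = 1 / (1 + 33.113 + 0.56234) = 1/34.675 = 0.02884
[CO3²⁻] = α₂ × DIC = 0.02884 × 2.26 = 0.0652 mmol/kg

[CO3²⁻] = 0.0652 mmol/kg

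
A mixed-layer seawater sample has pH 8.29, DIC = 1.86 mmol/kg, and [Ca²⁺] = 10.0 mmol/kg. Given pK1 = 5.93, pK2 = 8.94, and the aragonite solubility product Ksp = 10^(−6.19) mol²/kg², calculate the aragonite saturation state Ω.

α₂ = 1 / (1 + [H⁺]/K2 + [H⁺]²/(K1K2)) = 1 / (1 + 10^+0.65 + 10^-1.71)
   = 1 / (1 + 4.4668 + 0.019498) = 1/5.4863 = 0.1823
[CO3²⁻] = α₂ × DIC = 0.1823 × 1.86 = 0.3390 mmol/kg
Ksp = 10^(−6.19) = 6.457×10^-7
Ω = [Ca²⁺][CO3²⁻]/Ksp = (10.0×10^-3)(3.390×10^-4) / 6.457×10^-7 = 5.25

Ω = 5.25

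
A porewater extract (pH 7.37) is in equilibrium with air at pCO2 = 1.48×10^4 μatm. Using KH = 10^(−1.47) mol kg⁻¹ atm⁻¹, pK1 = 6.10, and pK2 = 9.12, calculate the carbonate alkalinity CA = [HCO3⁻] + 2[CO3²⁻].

[CO2*] = KH · pCO2 = 10^(−1.47) × 1.48×10^4×10^-6 = 5.015×10^-4 mol/kg
α₀ = 1/(1 + K1/[H⁺] + K1K2/[H⁺]²) = 1/(1 + 10^+1.27 + 10^-0.48) = 0.05012
DIC = [CO2*]/α₀ = 5.015×10^-4 / 0.05012 = 10.01 mmol/kg
CA = (α₁ + 2α₂)·DIC = (0.9333 + 2×0.01660) × 10.01 = 9.67 mmol/kg

CA = 9.67 mmol/kg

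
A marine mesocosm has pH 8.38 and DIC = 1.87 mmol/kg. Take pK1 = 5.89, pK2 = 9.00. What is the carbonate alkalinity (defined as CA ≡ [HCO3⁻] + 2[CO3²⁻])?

CA = 2.23 mmol/kg

CA = [HCO3⁻] + 2[CO3²⁻] = (α₁ + 2α₂)·DIC
At pH 8.38: [H⁺]/K1 = 10^-2.49 = 0.0032359, K2/[H⁺] = 10^-0.62 = 0.23988
α₁ = 1/(1 + 0.0032359 + 0.23988) = 1/1.2431 = 0.8044; α₂ = α₁·K2/[H⁺] = 0.1930
α₁ + 2α₂ = 1.1904
CA = 1.1904 × 1.87 = 2.23 mmol/kg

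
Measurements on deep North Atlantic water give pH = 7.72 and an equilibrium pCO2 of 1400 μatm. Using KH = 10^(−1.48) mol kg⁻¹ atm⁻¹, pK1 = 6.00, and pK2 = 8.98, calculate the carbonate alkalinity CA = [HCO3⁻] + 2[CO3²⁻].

CA = 2.70 mmol/kg

[CO2*] = KH · pCO2 = 10^(−1.48) × 1400×10^-6 = 4.636×10^-5 mol/kg
α₀ = 1/(1 + K1/[H⁺] + K1K2/[H⁺]²) = 1/(1 + 10^+1.72 + 10^+0.46) = 0.01774
DIC = [CO2*]/α₀ = 4.636×10^-5 / 0.01774 = 2.613 mmol/kg
CA = (α₁ + 2α₂)·DIC = (0.9311 + 2×0.05117) × 2.613 = 2.70 mmol/kg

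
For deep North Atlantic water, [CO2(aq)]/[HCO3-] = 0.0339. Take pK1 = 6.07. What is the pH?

pH = 7.54

From K1 = [H⁺][HCO3-]/[CO2(aq)]:  pH = pK1 − log₁₀([CO2(aq)]/[HCO3-])
log₁₀(0.0339) = -1.470
pH = 6.07 − (-1.470) = 7.54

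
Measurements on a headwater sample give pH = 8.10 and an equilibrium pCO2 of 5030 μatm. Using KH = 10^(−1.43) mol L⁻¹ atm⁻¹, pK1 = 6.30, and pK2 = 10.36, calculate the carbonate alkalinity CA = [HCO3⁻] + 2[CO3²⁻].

[CO2*] = KH · pCO2 = 10^(−1.43) × 5030×10^-6 = 1.869×10^-4 mol/L
α₀ = 1/(1 + K1/[H⁺] + K1K2/[H⁺]²) = 1/(1 + 10^+1.80 + 10^-0.46) = 0.01552
DIC = [CO2*]/α₀ = 1.869×10^-4 / 0.01552 = 12.04 mmol/L
CA = (α₁ + 2α₂)·DIC = (0.9791 + 2×0.005381) × 12.04 = 11.9 mmol/L

CA = 11.9 mmol/L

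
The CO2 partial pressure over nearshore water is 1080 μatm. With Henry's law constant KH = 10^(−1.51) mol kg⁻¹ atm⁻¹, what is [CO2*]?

[CO2*] = 33.4 μmol/kg

KH = 10^(−1.51) = 3.090×10^-2 mol kg⁻¹ atm⁻¹
[CO2*] = KH · pCO2 = 3.090×10^-2 × 1080×10^-6 atm = 3.34×10^-5 mol/kg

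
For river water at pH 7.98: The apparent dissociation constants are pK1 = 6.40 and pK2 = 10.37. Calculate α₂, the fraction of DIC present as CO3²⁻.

α₂ = 0.00395

α₂ = 1 / (1 + [H⁺]/K2 + [H⁺]²/(K1K2)) = 1 / (1 + 10^+2.39 + 10^+0.81)
   = 1 / (1 + 245.47 + 6.4565) = 1/252.93 = 0.003954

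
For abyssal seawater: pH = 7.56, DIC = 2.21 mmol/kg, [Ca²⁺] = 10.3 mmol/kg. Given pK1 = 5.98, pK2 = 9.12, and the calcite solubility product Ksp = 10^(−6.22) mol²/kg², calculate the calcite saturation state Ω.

Ω = 0.987

α₂ = 1 / (1 + [H⁺]/K2 + [H⁺]²/(K1K2)) = 1 / (1 + 10^+1.56 + 10^-0.02)
   = 1 / (1 + 36.308 + 0.95499) = 1/38.263 = 0.02614
[CO3²⁻] = α₂ × DIC = 0.02614 × 2.21 = 0.05776 mmol/kg
Ksp = 10^(−6.22) = 6.026×10^-7
Ω = [Ca²⁺][CO3²⁻]/Ksp = (10.3×10^-3)(5.776×10^-5) / 6.026×10^-7 = 0.987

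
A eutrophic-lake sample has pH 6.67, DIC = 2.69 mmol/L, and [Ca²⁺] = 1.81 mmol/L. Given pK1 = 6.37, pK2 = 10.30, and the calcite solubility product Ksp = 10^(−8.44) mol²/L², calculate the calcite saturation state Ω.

α₂ = 1 / (1 + [H⁺]/K2 + [H⁺]²/(K1K2)) = 1 / (1 + 10^+3.63 + 10^+3.33)
   = 1 / (1 + 4265.8 + 2138.0) = 1/6404.8 = 0.0001561
[CO3²⁻] = α₂ × DIC = 0.0001561 × 2.69 = 0.0004200 mmol/L = 0.4200 μmol/L
Ksp = 10^(−8.44) = 3.631×10^-9
Ω = [Ca²⁺][CO3²⁻]/Ksp = (1.81×10^-3)(4.200×10^-7) / 3.631×10^-9 = 0.209

Ω = 0.209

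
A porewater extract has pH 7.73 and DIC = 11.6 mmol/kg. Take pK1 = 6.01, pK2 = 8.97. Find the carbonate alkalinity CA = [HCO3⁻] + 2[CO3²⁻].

CA = [HCO3⁻] + 2[CO3²⁻] = (α₁ + 2α₂)·DIC
At pH 7.73: [H⁺]/K1 = 10^-1.72 = 0.019055, K2/[H⁺] = 10^-1.24 = 0.057544
α₁ = 1/(1 + 0.019055 + 0.057544) = 1/1.0766 = 0.9289; α₂ = α₁·K2/[H⁺] = 0.05345
α₁ + 2α₂ = 1.0358
CA = 1.0358 × 11.6 = 12.0 mmol/kg

CA = 12.0 mmol/kg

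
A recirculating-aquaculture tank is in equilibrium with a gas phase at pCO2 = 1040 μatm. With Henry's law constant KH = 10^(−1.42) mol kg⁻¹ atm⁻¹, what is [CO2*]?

KH = 10^(−1.42) = 3.802×10^-2 mol kg⁻¹ atm⁻¹
[CO2*] = KH · pCO2 = 3.802×10^-2 × 1040×10^-6 atm = 3.95×10^-5 mol/kg

[CO2*] = 39.5 μmol/kg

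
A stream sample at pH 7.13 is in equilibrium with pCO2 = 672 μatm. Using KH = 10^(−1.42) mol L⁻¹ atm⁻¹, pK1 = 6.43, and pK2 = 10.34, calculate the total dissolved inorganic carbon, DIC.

DIC = 0.154 mmol/L

[CO2*] = KH · pCO2 = 10^(−1.42) × 672×10^-6 = 2.555×10^-5 mol/L
α₀ = 1/(1 + K1/[H⁺] + K1K2/[H⁺]²) = 1/(1 + 10^+0.70 + 10^-2.51) = 0.1663
DIC = [CO2*]/α₀ = 2.555×10^-5 / 0.1663 = 0.154 mmol/L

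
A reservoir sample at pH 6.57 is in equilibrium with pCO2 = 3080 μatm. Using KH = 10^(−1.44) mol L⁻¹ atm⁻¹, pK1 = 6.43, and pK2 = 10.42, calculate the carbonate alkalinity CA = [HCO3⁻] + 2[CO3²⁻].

CA = 0.154 mmol/L

[CO2*] = KH · pCO2 = 10^(−1.44) × 3080×10^-6 = 1.118×10^-4 mol/L
α₀ = 1/(1 + K1/[H⁺] + K1K2/[H⁺]²) = 1/(1 + 10^+0.14 + 10^-3.71) = 0.4201
DIC = [CO2*]/α₀ = 1.118×10^-4 / 0.4201 = 0.2662 mmol/L
CA = (α₁ + 2α₂)·DIC = (0.5799 + 2×8.191×10^-5) × 0.2662 = 0.154 mmol/L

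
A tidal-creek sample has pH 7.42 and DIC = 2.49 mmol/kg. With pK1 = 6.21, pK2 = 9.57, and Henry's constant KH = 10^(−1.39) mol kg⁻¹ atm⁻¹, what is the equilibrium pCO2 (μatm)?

pCO2 = 3530 μatm

α₀ = 1 / (1 + K1/[H⁺] + K1K2/[H⁺]²) = 1 / (1 + 10^+1.21 + 10^-0.94)
   = 1 / (1 + 16.218 + 0.11482) = 1/17.333 = 0.05769
[CO2*] = α₀ × DIC = 0.05769 × 2.49 = 0.1437 mmol/kg
pCO2 = [CO2*]/KH = 1.437×10^-4 / 4.074×10^-2 = 3530 μatm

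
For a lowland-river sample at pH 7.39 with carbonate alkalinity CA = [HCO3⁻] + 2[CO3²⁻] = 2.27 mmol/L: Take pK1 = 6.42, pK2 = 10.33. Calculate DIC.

DIC = 2.51 mmol/L

CA = [HCO3⁻] + 2[CO3²⁻] = (α₁ + 2α₂)·DIC
At pH 7.39: [H⁺]/K1 = 10^-0.97 = 0.10715, K2/[H⁺] = 10^-2.94 = 0.0011482
α₁ = 1/(1 + 0.10715 + 0.0011482) = 1/1.1083 = 0.9023; α₂ = α₁·K2/[H⁺] = 0.001036
α₁ + 2α₂ = 0.9044
DIC = CA / (α₁ + 2α₂) = 2.27 / 0.9044 = 2.51 mmol/L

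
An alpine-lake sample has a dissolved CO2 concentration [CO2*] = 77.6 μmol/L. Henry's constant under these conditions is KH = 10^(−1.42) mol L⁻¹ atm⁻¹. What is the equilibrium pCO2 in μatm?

pCO2 = 2040 μatm

KH = 10^(−1.42) = 3.802×10^-2 mol L⁻¹ atm⁻¹
pCO2 = [CO2*]/KH = 77.6×10^-6 / 3.802×10^-2 = 2.04×10^-3 atm = 2040 μatm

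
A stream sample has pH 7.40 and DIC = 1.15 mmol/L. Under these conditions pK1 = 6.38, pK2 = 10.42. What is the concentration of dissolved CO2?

α₀ = 1 / (1 + K1/[H⁺] + K1K2/[H⁺]²) = 1 / (1 + 10^+1.02 + 10^-2.00)
   = 1 / (1 + 10.471 + 0.010000) = 1/11.481 = 0.08710
[CO2*] = α₀ × DIC = 0.08710 × 1.15 = 0.100 mmol/L

[CO2*] = 0.100 mmol/L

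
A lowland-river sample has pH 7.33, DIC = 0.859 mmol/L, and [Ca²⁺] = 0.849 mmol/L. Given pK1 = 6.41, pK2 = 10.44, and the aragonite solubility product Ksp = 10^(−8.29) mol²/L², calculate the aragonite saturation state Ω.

Ω = 0.0985

α₂ = 1 / (1 + [H⁺]/K2 + [H⁺]²/(K1K2)) = 1 / (1 + 10^+3.11 + 10^+2.19)
   = 1 / (1 + 1288.2 + 154.88) = 1/1444.1 = 0.0006925
[CO3²⁻] = α₂ × DIC = 0.0006925 × 0.859 = 0.0005948 mmol/L = 0.5948 μmol/L
Ksp = 10^(−8.29) = 5.129×10^-9
Ω = [Ca²⁺][CO3²⁻]/Ksp = (0.849×10^-3)(5.948×10^-7) / 5.129×10^-9 = 0.0985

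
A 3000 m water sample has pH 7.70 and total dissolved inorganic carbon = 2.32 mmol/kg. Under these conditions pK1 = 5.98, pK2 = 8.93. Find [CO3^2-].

[CO3²⁻] = 0.127 mmol/kg

α₂ = 1 / (1 + [H⁺]/K2 + [H⁺]²/(K1K2)) = 1 / (1 + 10^+1.23 + 10^-0.49)
   = 1 / (1 + 16.982 + 0.32359) = 1/18.306 = 0.05463
[CO3²⁻] = α₂ × DIC = 0.05463 × 2.32 = 0.127 mmol/kg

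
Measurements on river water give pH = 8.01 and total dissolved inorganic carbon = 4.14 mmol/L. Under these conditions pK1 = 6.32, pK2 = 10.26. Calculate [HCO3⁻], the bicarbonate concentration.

[HCO3⁻] = 4.03 mmol/L

α₁ = 1 / (1 + [H⁺]/K1 + K2/[H⁺]) = 1 / (1 + 10^-1.69 + 10^-2.25)
   = 1 / (1 + 0.020417 + 0.0056234) = 1/1.0260 = 0.9746
[HCO3⁻] = α₁ × DIC = 0.9746 × 4.14 = 4.03 mmol/L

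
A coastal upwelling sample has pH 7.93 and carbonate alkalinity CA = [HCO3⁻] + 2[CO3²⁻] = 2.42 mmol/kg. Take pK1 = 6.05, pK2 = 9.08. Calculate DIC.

CA = [HCO3⁻] + 2[CO3²⁻] = (α₁ + 2α₂)·DIC
At pH 7.93: [H⁺]/K1 = 10^-1.88 = 0.013183, K2/[H⁺] = 10^-1.15 = 0.070795
α₁ = 1/(1 + 0.013183 + 0.070795) = 1/1.0840 = 0.9225; α₂ = α₁·K2/[H⁺] = 0.06531
α₁ + 2α₂ = 1.0531
DIC = CA / (α₁ + 2α₂) = 2.42 / 1.0531 = 2.30 mmol/kg

DIC = 2.30 mmol/kg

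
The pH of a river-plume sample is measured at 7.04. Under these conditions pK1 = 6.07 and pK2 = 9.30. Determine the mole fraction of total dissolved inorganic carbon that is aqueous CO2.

α₀ = 0.0963

α₀ = 1 / (1 + K1/[H⁺] + K1K2/[H⁺]²) = 1 / (1 + 10^+0.97 + 10^-1.29)
   = 1 / (1 + 9.3325 + 0.051286) = 1/10.384 = 0.09630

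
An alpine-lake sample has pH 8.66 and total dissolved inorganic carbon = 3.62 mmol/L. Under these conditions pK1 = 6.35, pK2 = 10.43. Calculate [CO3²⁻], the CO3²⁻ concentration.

[CO3²⁻] = 0.0602 mmol/L

α₂ = 1 / (1 + [H⁺]/K2 + [H⁺]²/(K1K2)) = 1 / (1 + 10^+1.77 + 10^-0.54)
   = 1 / (1 + 58.884 + 0.28840) = 1/60.173 = 0.01662
[CO3²⁻] = α₂ × DIC = 0.01662 × 3.62 = 0.0602 mmol/L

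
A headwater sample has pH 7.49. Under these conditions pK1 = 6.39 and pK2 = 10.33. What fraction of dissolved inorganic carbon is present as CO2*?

α₀ = 0.0735

α₀ = 1 / (1 + K1/[H⁺] + K1K2/[H⁺]²) = 1 / (1 + 10^+1.10 + 10^-1.74)
   = 1 / (1 + 12.589 + 0.018197) = 1/13.607 = 0.07349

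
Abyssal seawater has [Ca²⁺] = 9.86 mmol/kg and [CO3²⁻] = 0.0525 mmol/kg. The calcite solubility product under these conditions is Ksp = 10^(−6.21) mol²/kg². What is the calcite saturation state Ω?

Ksp = 10^(−6.21) = 6.166×10^-7
Ω = [Ca²⁺][CO3²⁻]/Ksp = (9.86×10^-3)(0.0525×10^-3) / 6.166×10^-7 = 0.840

Ω = 0.840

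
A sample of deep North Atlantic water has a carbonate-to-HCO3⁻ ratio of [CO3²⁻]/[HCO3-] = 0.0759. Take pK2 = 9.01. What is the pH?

From K2 = [H⁺][CO3²⁻]/[HCO3-]:  pH = pK2 + log₁₀([CO3²⁻]/[HCO3-])
log₁₀(0.0759) = -1.120
pH = 9.01 + (-1.120) = 7.89

pH = 7.89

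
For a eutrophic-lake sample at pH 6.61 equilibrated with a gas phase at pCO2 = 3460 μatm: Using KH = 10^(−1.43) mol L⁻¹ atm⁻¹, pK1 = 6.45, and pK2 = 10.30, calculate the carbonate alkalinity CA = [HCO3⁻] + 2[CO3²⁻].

[CO2*] = KH · pCO2 = 10^(−1.43) × 3460×10^-6 = 1.286×10^-4 mol/L
α₀ = 1/(1 + K1/[H⁺] + K1K2/[H⁺]²) = 1/(1 + 10^+0.16 + 10^-3.53) = 0.4089
DIC = [CO2*]/α₀ = 1.286×10^-4 / 0.4089 = 0.3144 mmol/L
CA = (α₁ + 2α₂)·DIC = (0.5910 + 2×0.0001207) × 0.3144 = 0.186 mmol/L

CA = 0.186 mmol/L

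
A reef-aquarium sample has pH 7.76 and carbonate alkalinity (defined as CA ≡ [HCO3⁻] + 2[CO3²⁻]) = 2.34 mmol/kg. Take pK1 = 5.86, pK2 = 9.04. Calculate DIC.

DIC = 2.26 mmol/kg

CA = [HCO3⁻] + 2[CO3²⁻] = (α₁ + 2α₂)·DIC
At pH 7.76: [H⁺]/K1 = 10^-1.90 = 0.012589, K2/[H⁺] = 10^-1.28 = 0.052481
α₁ = 1/(1 + 0.012589 + 0.052481) = 1/1.0651 = 0.9389; α₂ = α₁·K2/[H⁺] = 0.04927
α₁ + 2α₂ = 1.0375
DIC = CA / (α₁ + 2α₂) = 2.34 / 1.0375 = 2.26 mmol/kg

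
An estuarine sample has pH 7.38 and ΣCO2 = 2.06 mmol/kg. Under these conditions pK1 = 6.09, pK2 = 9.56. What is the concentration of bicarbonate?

[HCO3⁻] = 1.95 mmol/kg

α₁ = 1 / (1 + [H⁺]/K1 + K2/[H⁺]) = 1 / (1 + 10^-1.29 + 10^-2.18)
   = 1 / (1 + 0.051286 + 0.0066069) = 1/1.0579 = 0.9453
[HCO3⁻] = α₁ × DIC = 0.9453 × 2.06 = 1.95 mmol/kg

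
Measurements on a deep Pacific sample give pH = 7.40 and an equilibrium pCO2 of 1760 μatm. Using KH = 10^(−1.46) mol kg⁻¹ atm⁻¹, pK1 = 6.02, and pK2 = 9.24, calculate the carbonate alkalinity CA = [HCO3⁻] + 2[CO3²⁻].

[CO2*] = KH · pCO2 = 10^(−1.46) × 1760×10^-6 = 6.103×10^-5 mol/kg
α₀ = 1/(1 + K1/[H⁺] + K1K2/[H⁺]²) = 1/(1 + 10^+1.38 + 10^-0.46) = 0.03947
DIC = [CO2*]/α₀ = 6.103×10^-5 / 0.03947 = 1.546 mmol/kg
CA = (α₁ + 2α₂)·DIC = (0.9468 + 2×0.01369) × 1.546 = 1.51 mmol/kg

CA = 1.51 mmol/kg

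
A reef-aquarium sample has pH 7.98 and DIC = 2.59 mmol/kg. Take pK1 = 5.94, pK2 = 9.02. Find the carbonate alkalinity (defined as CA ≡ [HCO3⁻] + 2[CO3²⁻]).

CA = [HCO3⁻] + 2[CO3²⁻] = (α₁ + 2α₂)·DIC
At pH 7.98: [H⁺]/K1 = 10^-2.04 = 0.0091201, K2/[H⁺] = 10^-1.04 = 0.091201
α₁ = 1/(1 + 0.0091201 + 0.091201) = 1/1.1003 = 0.9088; α₂ = α₁·K2/[H⁺] = 0.08289
α₁ + 2α₂ = 1.0746
CA = 1.0746 × 2.59 = 2.78 mmol/kg

CA = 2.78 mmol/kg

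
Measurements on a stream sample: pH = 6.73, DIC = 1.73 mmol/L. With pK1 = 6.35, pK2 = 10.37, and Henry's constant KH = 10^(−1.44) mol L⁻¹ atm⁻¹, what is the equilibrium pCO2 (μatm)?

α₀ = 1 / (1 + K1/[H⁺] + K1K2/[H⁺]²) = 1 / (1 + 10^+0.38 + 10^-3.26)
   = 1 / (1 + 2.3988 + 0.00054954) = 1/3.3994 = 0.2942
[CO2*] = α₀ × DIC = 0.2942 × 1.73 = 0.5089 mmol/L
pCO2 = [CO2*]/KH = 5.089×10^-4 / 3.631×10^-2 = 1.40×10^4 μatm

pCO2 = 1.40×10^4 μatm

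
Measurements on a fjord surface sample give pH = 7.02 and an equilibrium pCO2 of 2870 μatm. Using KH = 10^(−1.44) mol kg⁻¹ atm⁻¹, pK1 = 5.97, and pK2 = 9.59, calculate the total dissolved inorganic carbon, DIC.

[CO2*] = KH · pCO2 = 10^(−1.44) × 2870×10^-6 = 1.042×10^-4 mol/kg
α₀ = 1/(1 + K1/[H⁺] + K1K2/[H⁺]²) = 1/(1 + 10^+1.05 + 10^-1.52) = 0.08163
DIC = [CO2*]/α₀ = 1.042×10^-4 / 0.08163 = 1.28 mmol/kg

DIC = 1.28 mmol/kg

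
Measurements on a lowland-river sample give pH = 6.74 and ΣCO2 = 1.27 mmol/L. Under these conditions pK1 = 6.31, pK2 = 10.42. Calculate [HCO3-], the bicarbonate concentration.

α₁ = 1 / (1 + [H⁺]/K1 + K2/[H⁺]) = 1 / (1 + 10^-0.43 + 10^-3.68)
   = 1 / (1 + 0.37154 + 0.00020893) = 1/1.3717 = 0.7290
[HCO3⁻] = α₁ × DIC = 0.7290 × 1.27 = 0.926 mmol/L

[HCO3⁻] = 0.926 mmol/L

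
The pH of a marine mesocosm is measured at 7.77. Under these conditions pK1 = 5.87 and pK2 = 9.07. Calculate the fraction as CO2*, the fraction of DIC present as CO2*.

α₀ = 1 / (1 + K1/[H⁺] + K1K2/[H⁺]²) = 1 / (1 + 10^+1.90 + 10^+0.60)
   = 1 / (1 + 79.433 + 3.9811) = 1/84.414 = 0.01185

α₀ = 0.0118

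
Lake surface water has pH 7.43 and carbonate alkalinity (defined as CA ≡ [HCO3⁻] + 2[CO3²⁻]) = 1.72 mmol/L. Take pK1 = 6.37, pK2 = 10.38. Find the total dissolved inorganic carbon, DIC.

CA = [HCO3⁻] + 2[CO3²⁻] = (α₁ + 2α₂)·DIC
At pH 7.43: [H⁺]/K1 = 10^-1.06 = 0.087096, K2/[H⁺] = 10^-2.95 = 0.0011220
α₁ = 1/(1 + 0.087096 + 0.0011220) = 1/1.0882 = 0.9189; α₂ = α₁·K2/[H⁺] = 0.001031
α₁ + 2α₂ = 0.9210
DIC = CA / (α₁ + 2α₂) = 1.72 / 0.9210 = 1.87 mmol/L

DIC = 1.87 mmol/L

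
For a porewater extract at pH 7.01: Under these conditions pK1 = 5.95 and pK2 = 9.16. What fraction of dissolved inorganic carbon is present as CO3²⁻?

α₂ = 0.00647

α₂ = 1 / (1 + [H⁺]/K2 + [H⁺]²/(K1K2)) = 1 / (1 + 10^+2.15 + 10^+1.09)
   = 1 / (1 + 141.25 + 12.303) = 1/154.56 = 0.006470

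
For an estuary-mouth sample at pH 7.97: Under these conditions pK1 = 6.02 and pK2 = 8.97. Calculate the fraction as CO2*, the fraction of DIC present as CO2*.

α₀ = 0.0101

α₀ = 1 / (1 + K1/[H⁺] + K1K2/[H⁺]²) = 1 / (1 + 10^+1.95 + 10^+0.95)
   = 1 / (1 + 89.125 + 8.9125) = 1/99.038 = 0.01010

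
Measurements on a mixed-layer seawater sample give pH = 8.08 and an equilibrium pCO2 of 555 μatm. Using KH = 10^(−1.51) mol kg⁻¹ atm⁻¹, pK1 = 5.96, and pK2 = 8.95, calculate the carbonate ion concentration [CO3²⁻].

[CO3²⁻] = 0.305 mmol/kg

[CO2*] = KH · pCO2 = 10^(−1.51) × 555×10^-6 = 1.715×10^-5 mol/kg
α₀ = 1/(1 + K1/[H⁺] + K1K2/[H⁺]²) = 1/(1 + 10^+2.12 + 10^+1.25) = 0.006640
DIC = [CO2*]/α₀ = 1.715×10^-5 / 0.006640 = 2.583 mmol/kg
[CO3²⁻] = α₂·DIC; α₂ = 0.1181, so [CO3²⁻] = 0.1181 × 2.583 = 0.305 mmol/kg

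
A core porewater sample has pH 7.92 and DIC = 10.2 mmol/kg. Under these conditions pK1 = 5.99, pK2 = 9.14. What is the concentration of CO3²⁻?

[CO3²⁻] = 0.573 mmol/kg

α₂ = 1 / (1 + [H⁺]/K2 + [H⁺]²/(K1K2)) = 1 / (1 + 10^+1.22 + 10^-0.71)
   = 1 / (1 + 16.596 + 0.19498) = 1/17.791 = 0.05621
[CO3²⁻] = α₂ × DIC = 0.05621 × 10.2 = 0.573 mmol/kg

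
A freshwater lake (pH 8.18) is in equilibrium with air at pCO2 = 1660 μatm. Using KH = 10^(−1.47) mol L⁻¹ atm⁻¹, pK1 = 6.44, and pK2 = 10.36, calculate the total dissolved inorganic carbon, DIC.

DIC = 3.17 mmol/L

[CO2*] = KH · pCO2 = 10^(−1.47) × 1660×10^-6 = 5.625×10^-5 mol/L
α₀ = 1/(1 + K1/[H⁺] + K1K2/[H⁺]²) = 1/(1 + 10^+1.74 + 10^-0.44) = 0.01776
DIC = [CO2*]/α₀ = 5.625×10^-5 / 0.01776 = 3.17 mmol/L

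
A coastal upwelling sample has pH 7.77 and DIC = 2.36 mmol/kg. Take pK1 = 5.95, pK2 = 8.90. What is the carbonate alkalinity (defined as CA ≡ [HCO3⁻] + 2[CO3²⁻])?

CA = 2.49 mmol/kg

CA = [HCO3⁻] + 2[CO3²⁻] = (α₁ + 2α₂)·DIC
At pH 7.77: [H⁺]/K1 = 10^-1.82 = 0.015136, K2/[H⁺] = 10^-1.13 = 0.074131
α₁ = 1/(1 + 0.015136 + 0.074131) = 1/1.0893 = 0.9180; α₂ = α₁·K2/[H⁺] = 0.06806
α₁ + 2α₂ = 1.0542
CA = 1.0542 × 2.36 = 2.49 mmol/kg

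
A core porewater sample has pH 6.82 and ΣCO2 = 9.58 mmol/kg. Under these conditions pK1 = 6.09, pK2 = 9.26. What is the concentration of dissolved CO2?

α₀ = 1 / (1 + K1/[H⁺] + K1K2/[H⁺]²) = 1 / (1 + 10^+0.73 + 10^-1.71)
   = 1 / (1 + 5.3703 + 0.019498) = 1/6.3898 = 0.1565
[CO2*] = α₀ × DIC = 0.1565 × 9.58 = 1.50 mmol/kg

[CO2*] = 1.50 mmol/kg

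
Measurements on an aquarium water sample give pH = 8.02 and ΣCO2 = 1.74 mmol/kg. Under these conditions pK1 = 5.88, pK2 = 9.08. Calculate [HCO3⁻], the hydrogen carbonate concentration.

[HCO3⁻] = 1.59 mmol/kg

α₁ = 1 / (1 + [H⁺]/K1 + K2/[H⁺]) = 1 / (1 + 10^-2.14 + 10^-1.06)
   = 1 / (1 + 0.0072444 + 0.087096) = 1/1.0943 = 0.9138
[HCO3⁻] = α₁ × DIC = 0.9138 × 1.74 = 1.59 mmol/kg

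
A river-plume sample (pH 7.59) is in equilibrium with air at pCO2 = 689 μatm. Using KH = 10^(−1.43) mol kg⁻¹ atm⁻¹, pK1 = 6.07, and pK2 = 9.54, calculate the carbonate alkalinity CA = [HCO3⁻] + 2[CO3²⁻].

CA = 0.867 mmol/kg

[CO2*] = KH · pCO2 = 10^(−1.43) × 689×10^-6 = 2.560×10^-5 mol/kg
α₀ = 1/(1 + K1/[H⁺] + K1K2/[H⁺]²) = 1/(1 + 10^+1.52 + 10^-0.43) = 0.02900
DIC = [CO2*]/α₀ = 2.560×10^-5 / 0.02900 = 0.8828 mmol/kg
CA = (α₁ + 2α₂)·DIC = (0.9602 + 2×0.01077) × 0.8828 = 0.867 mmol/kg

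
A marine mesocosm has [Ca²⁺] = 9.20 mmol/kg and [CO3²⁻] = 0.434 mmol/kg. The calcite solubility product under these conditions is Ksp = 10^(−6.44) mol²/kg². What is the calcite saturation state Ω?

Ω = 11.0

Ksp = 10^(−6.44) = 3.631×10^-7
Ω = [Ca²⁺][CO3²⁻]/Ksp = (9.20×10^-3)(0.434×10^-3) / 3.631×10^-7 = 11.0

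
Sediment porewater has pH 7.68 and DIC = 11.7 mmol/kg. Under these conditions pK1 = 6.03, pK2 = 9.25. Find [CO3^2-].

[CO3²⁻] = 0.300 mmol/kg

α₂ = 1 / (1 + [H⁺]/K2 + [H⁺]²/(K1K2)) = 1 / (1 + 10^+1.57 + 10^-0.08)
   = 1 / (1 + 37.154 + 0.83176) = 1/38.985 = 0.02565
[CO3²⁻] = α₂ × DIC = 0.02565 × 11.7 = 0.300 mmol/kg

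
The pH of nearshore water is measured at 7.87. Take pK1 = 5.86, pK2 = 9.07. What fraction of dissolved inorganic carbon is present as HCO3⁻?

α₁ = 1 / (1 + [H⁺]/K1 + K2/[H⁺]) = 1 / (1 + 10^-2.01 + 10^-1.20)
   = 1 / (1 + 0.0097724 + 0.063096) = 1/1.0729 = 0.9321

α₁ = 0.932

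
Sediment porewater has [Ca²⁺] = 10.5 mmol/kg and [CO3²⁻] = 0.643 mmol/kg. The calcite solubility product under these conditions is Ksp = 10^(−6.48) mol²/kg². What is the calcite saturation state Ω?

Ω = 20.4

Ksp = 10^(−6.48) = 3.311×10^-7
Ω = [Ca²⁺][CO3²⁻]/Ksp = (10.5×10^-3)(0.643×10^-3) / 3.311×10^-7 = 20.4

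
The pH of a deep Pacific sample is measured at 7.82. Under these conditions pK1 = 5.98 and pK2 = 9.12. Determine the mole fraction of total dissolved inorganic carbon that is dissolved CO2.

α₀ = 1 / (1 + K1/[H⁺] + K1K2/[H⁺]²) = 1 / (1 + 10^+1.84 + 10^+0.54)
   = 1 / (1 + 69.183 + 3.4674) = 1/73.650 = 0.01358

α₀ = 0.0136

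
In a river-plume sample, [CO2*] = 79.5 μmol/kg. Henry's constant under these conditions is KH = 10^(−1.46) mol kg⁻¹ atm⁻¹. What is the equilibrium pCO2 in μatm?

KH = 10^(−1.46) = 3.467×10^-2 mol kg⁻¹ atm⁻¹
pCO2 = [CO2*]/KH = 79.5×10^-6 / 3.467×10^-2 = 2.29×10^-3 atm = 2290 μatm

pCO2 = 2290 μatm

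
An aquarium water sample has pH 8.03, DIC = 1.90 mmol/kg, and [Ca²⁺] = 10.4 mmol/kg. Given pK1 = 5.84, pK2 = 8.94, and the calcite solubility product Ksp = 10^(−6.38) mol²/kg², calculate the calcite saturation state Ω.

α₂ = 1 / (1 + [H⁺]/K2 + [H⁺]²/(K1K2)) = 1 / (1 + 10^+0.91 + 10^-1.28)
   = 1 / (1 + 8.1283 + 0.052481) = 1/9.1808 = 0.1089
[CO3²⁻] = α₂ × DIC = 0.1089 × 1.90 = 0.2070 mmol/kg
Ksp = 10^(−6.38) = 4.169×10^-7
Ω = [Ca²⁺][CO3²⁻]/Ksp = (10.4×10^-3)(2.070×10^-4) / 4.169×10^-7 = 5.16

Ω = 5.16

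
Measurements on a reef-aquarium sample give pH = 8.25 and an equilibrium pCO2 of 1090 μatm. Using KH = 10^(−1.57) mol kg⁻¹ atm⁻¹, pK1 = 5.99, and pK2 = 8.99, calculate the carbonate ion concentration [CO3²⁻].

[CO2*] = KH · pCO2 = 10^(−1.57) × 1090×10^-6 = 2.934×10^-5 mol/kg
α₀ = 1/(1 + K1/[H⁺] + K1K2/[H⁺]²) = 1/(1 + 10^+2.26 + 10^+1.52) = 0.004628
DIC = [CO2*]/α₀ = 2.934×10^-5 / 0.004628 = 6.339 mmol/kg
[CO3²⁻] = α₂·DIC; α₂ = 0.1532, so [CO3²⁻] = 0.1532 × 6.339 = 0.971 mmol/kg

[CO3²⁻] = 0.971 mmol/kg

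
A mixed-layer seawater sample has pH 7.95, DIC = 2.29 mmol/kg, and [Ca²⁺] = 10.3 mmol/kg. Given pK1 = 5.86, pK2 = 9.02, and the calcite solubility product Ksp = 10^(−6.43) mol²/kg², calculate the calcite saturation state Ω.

Ω = 4.94

α₂ = 1 / (1 + [H⁺]/K2 + [H⁺]²/(K1K2)) = 1 / (1 + 10^+1.07 + 10^-1.02)
   = 1 / (1 + 11.749 + 0.095499) = 1/12.844 = 0.07785
[CO3²⁻] = α₂ × DIC = 0.07785 × 2.29 = 0.1783 mmol/kg
Ksp = 10^(−6.43) = 3.715×10^-7
Ω = [Ca²⁺][CO3²⁻]/Ksp = (10.3×10^-3)(1.783×10^-4) / 3.715×10^-7 = 4.94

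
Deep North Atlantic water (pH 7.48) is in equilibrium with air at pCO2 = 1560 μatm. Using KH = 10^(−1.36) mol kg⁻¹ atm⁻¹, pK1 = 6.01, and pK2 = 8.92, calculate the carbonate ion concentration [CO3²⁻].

[CO2*] = KH · pCO2 = 10^(−1.36) × 1560×10^-6 = 6.810×10^-5 mol/kg
α₀ = 1/(1 + K1/[H⁺] + K1K2/[H⁺]²) = 1/(1 + 10^+1.47 + 10^+0.03) = 0.03166
DIC = [CO2*]/α₀ = 6.810×10^-5 / 0.03166 = 2.151 mmol/kg
[CO3²⁻] = α₂·DIC; α₂ = 0.03393, so [CO3²⁻] = 0.03393 × 2.151 = 0.0730 mmol/kg

[CO3²⁻] = 0.0730 mmol/kg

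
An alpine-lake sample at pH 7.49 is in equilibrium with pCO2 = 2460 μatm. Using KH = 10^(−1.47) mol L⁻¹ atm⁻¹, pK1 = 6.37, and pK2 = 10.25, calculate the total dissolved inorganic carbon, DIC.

[CO2*] = KH · pCO2 = 10^(−1.47) × 2460×10^-6 = 8.336×10^-5 mol/L
α₀ = 1/(1 + K1/[H⁺] + K1K2/[H⁺]²) = 1/(1 + 10^+1.12 + 10^-1.64) = 0.07040
DIC = [CO2*]/α₀ = 8.336×10^-5 / 0.07040 = 1.18 mmol/L

DIC = 1.18 mmol/L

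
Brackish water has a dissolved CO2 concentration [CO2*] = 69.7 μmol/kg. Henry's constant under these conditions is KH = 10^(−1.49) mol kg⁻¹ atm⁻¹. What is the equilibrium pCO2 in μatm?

KH = 10^(−1.49) = 3.236×10^-2 mol kg⁻¹ atm⁻¹
pCO2 = [CO2*]/KH = 69.7×10^-6 / 3.236×10^-2 = 2.15×10^-3 atm = 2150 μatm

pCO2 = 2150 μatm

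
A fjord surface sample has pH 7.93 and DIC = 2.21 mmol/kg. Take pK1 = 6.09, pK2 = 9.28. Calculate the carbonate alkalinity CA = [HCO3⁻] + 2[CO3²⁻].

CA = 2.27 mmol/kg

CA = [HCO3⁻] + 2[CO3²⁻] = (α₁ + 2α₂)·DIC
At pH 7.93: [H⁺]/K1 = 10^-1.84 = 0.014454, K2/[H⁺] = 10^-1.35 = 0.044668
α₁ = 1/(1 + 0.014454 + 0.044668) = 1/1.0591 = 0.9442; α₂ = α₁·K2/[H⁺] = 0.04217
α₁ + 2α₂ = 1.0285
CA = 1.0285 × 2.21 = 2.27 mmol/kg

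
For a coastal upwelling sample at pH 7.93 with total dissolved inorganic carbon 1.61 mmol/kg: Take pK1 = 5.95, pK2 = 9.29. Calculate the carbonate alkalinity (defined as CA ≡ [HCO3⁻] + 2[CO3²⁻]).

CA = 1.66 mmol/kg

CA = [HCO3⁻] + 2[CO3²⁻] = (α₁ + 2α₂)·DIC
At pH 7.93: [H⁺]/K1 = 10^-1.98 = 0.010471, K2/[H⁺] = 10^-1.36 = 0.043652
α₁ = 1/(1 + 0.010471 + 0.043652) = 1/1.0541 = 0.9487; α₂ = α₁·K2/[H⁺] = 0.04141
α₁ + 2α₂ = 1.0315
CA = 1.0315 × 1.61 = 1.66 mmol/kg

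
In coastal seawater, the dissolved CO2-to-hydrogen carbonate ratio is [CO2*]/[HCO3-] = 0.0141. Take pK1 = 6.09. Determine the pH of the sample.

pH = 7.94

From K1 = [H⁺][HCO3-]/[CO2*]:  pH = pK1 − log₁₀([CO2*]/[HCO3-])
log₁₀(0.0141) = -1.851
pH = 6.09 − (-1.851) = 7.94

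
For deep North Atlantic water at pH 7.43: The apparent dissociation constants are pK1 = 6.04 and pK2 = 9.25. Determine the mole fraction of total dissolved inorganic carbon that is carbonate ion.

α₂ = 1 / (1 + [H⁺]/K2 + [H⁺]²/(K1K2)) = 1 / (1 + 10^+1.82 + 10^+0.43)
   = 1 / (1 + 66.069 + 2.6915) = 1/69.761 = 0.01433

α₂ = 0.0143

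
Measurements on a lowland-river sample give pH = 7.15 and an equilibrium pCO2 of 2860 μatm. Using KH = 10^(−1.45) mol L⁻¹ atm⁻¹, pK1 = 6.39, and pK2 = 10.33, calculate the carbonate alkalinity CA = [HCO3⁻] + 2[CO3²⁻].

[CO2*] = KH · pCO2 = 10^(−1.45) × 2860×10^-6 = 1.015×10^-4 mol/L
α₀ = 1/(1 + K1/[H⁺] + K1K2/[H⁺]²) = 1/(1 + 10^+0.76 + 10^-2.42) = 0.1480
DIC = [CO2*]/α₀ = 1.015×10^-4 / 0.1480 = 0.6858 mmol/L
CA = (α₁ + 2α₂)·DIC = (0.8515 + 2×0.0005626) × 0.6858 = 0.585 mmol/L

CA = 0.585 mmol/L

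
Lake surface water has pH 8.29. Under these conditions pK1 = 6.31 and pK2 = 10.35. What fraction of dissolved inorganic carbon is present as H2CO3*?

α₀ = 1 / (1 + K1/[H⁺] + K1K2/[H⁺]²) = 1 / (1 + 10^+1.98 + 10^-0.08)
   = 1 / (1 + 95.499 + 0.83176) = 1/97.331 = 0.01027

α₀ = 0.0103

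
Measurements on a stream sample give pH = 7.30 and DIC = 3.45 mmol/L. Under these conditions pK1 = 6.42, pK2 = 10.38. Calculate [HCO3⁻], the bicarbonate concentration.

[HCO3⁻] = 3.05 mmol/L

α₁ = 1 / (1 + [H⁺]/K1 + K2/[H⁺]) = 1 / (1 + 10^-0.88 + 10^-3.08)
   = 1 / (1 + 0.13183 + 0.00083176) = 1/1.1327 = 0.8829
[HCO3⁻] = α₁ × DIC = 0.8829 × 3.45 = 3.05 mmol/L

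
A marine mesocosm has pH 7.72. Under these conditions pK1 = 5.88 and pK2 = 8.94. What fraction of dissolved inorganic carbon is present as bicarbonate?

α₁ = 0.930

α₁ = 1 / (1 + [H⁺]/K1 + K2/[H⁺]) = 1 / (1 + 10^-1.84 + 10^-1.22)
   = 1 / (1 + 0.014454 + 0.060256) = 1/1.0747 = 0.9305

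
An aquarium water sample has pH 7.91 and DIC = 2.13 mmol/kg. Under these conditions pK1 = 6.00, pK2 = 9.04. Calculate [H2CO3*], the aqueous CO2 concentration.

α₀ = 1 / (1 + K1/[H⁺] + K1K2/[H⁺]²) = 1 / (1 + 10^+1.91 + 10^+0.78)
   = 1 / (1 + 81.283 + 6.0256) = 1/88.309 = 0.01132
[CO2*] = α₀ × DIC = 0.01132 × 2.13 = 0.0241 mmol/kg

[CO2*] = 0.0241 mmol/kg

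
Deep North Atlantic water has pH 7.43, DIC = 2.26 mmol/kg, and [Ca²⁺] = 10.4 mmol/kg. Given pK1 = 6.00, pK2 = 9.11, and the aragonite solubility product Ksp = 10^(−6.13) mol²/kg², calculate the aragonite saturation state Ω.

α₂ = 1 / (1 + [H⁺]/K2 + [H⁺]²/(K1K2)) = 1 / (1 + 10^+1.68 + 10^+0.25)
   = 1 / (1 + 47.863 + 1.7783) = 1/50.641 = 0.01975
[CO3²⁻] = α₂ × DIC = 0.01975 × 2.26 = 0.04463 mmol/kg
Ksp = 10^(−6.13) = 7.413×10^-7
Ω = [Ca²⁺][CO3²⁻]/Ksp = (10.4×10^-3)(4.463×10^-5) / 7.413×10^-7 = 0.626

Ω = 0.626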